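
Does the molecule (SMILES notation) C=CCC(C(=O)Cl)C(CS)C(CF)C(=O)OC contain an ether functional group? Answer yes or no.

no

Reading the structure from left to right:
  CH2=CH: C=C double bond → alkene.
  CH(COCl): pendant –C(=O)X: carbonyl C bonded to C and halogen → acyl halide.
  CH(CH2SH): pendant –CH2SH → thiol.
  CH(CH2F): pendant –CH2X: halogen on sp³ carbon → alkyl halide.
  COOCH3: –C(=O)OCH3: carbonyl C bonded to C and to –OCH3 → ester (not ketone + ether).
In COOCH3, the C–O–C oxygen is adjacent to a C=O, so it belongs to an ester, not an ether.
The groups actually present are: acyl halide, alkene, alkyl halide, ester, thiol.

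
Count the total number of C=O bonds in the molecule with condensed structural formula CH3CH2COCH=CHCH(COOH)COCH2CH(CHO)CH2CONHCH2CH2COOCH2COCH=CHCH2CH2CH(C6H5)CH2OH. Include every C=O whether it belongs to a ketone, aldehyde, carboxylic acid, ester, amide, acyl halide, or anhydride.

CO: ketone, 1 C=O (running total 1).
CH(COOH): carboxylic acid, 1 C=O (running total 2).
CO: ketone, 1 C=O (running total 3).
CH(CHO): aldehyde, 1 C=O (running total 4).
CH2CONHCH2: amide, 1 C=O (running total 5).
CH2COOCH2: ester, 1 C=O (running total 6).
CO: ketone, 1 C=O (running total 7).

7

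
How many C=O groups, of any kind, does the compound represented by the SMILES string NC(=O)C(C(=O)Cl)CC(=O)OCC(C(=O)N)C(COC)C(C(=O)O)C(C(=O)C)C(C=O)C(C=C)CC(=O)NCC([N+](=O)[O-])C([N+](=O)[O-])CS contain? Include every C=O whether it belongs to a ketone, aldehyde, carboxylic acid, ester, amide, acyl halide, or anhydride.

8

H2NCO: amide, 1 C=O (running total 1).
CH(COCl): acyl halide, 1 C=O (running total 2).
CH2COOCH2: ester, 1 C=O (running total 3).
CH(CONH2): amide, 1 C=O (running total 4).
CH(COOH): carboxylic acid, 1 C=O (running total 5).
CH(COCH3): ketone, 1 C=O (running total 6).
CH(CHO): aldehyde, 1 C=O (running total 7).
CH2CONHCH2: amide, 1 C=O (running total 8).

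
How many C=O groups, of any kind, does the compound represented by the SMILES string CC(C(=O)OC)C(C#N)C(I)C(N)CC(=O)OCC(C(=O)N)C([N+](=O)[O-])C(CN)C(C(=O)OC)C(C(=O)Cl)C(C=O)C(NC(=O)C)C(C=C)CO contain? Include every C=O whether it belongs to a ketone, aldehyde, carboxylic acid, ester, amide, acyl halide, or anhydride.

7

CH(COOCH3): ester, 1 C=O (running total 1).
CH2COOCH2: ester, 1 C=O (running total 2).
CH(CONH2): amide, 1 C=O (running total 3).
CH(COOCH3): ester, 1 C=O (running total 4).
CH(COCl): acyl halide, 1 C=O (running total 5).
CH(CHO): aldehyde, 1 C=O (running total 6).
CH(NHCOCH3): amide, 1 C=O (running total 7).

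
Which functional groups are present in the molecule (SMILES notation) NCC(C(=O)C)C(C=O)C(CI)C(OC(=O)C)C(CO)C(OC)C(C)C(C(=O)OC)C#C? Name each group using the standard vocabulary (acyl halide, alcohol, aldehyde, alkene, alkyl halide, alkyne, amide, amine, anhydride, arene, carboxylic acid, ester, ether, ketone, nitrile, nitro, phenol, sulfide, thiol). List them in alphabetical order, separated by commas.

Reading the structure from left to right:
  H2NCH2: –NH2 on an sp³ carbon with no adjacent C=O → amine.
  CH(COCH3): pendant –COCH3: carbonyl C bonded to two carbons → ketone.
  CH(CHO): pendant –CHO: carbonyl C bonded to C and H → aldehyde.
  CH(CH2I): pendant –CH2X: halogen on sp³ carbon → alkyl halide.
  CH(OCOCH3): pendant –OC(=O)CH3: an acyloxy group → ester.
  CH(CH2OH): pendant –CH2OH on an sp³ backbone C → alcohol.
  CH(OCH3): pendant –OCH3: C–O–C with sp³ C, no adjacent C=O → ether.
  CH(COOCH3): pendant –COOCH3: carbonyl C bonded to C and –OCH3 → ester.
  C≡CH: C≡C triple bond → alkyne.

alcohol, aldehyde, alkyl halide, alkyne, amine, ester, ether, ketone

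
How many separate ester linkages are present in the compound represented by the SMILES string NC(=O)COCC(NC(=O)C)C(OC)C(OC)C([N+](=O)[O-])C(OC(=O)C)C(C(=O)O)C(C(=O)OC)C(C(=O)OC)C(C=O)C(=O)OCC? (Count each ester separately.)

4

Taking each segment in turn:
  H2NCO: –C(=O)NH2: carbonyl C bonded to C and to N → amide (the N is not a separate amine).
  CH2OCH2: C–O–C with sp³ carbons on both sides and no adjacent C=O → ether.
  CH(NHCOCH3): pendant –NHC(=O)CH3: N bonded to a carbonyl → amide (not amine).
  CH(OCH3): pendant –OCH3: C–O–C with sp³ C, no adjacent C=O → ether.
  CH(OCH3): pendant –OCH3: C–O–C with sp³ C, no adjacent C=O → ether.
  CH(NO2): –NO2 on an sp³ carbon → nitro (the N=O is not a carbonyl).
  CH(OCOCH3): pendant –OC(=O)CH3: an acyloxy group → ester.
  CH(COOH): pendant –COOH: carbonyl C bonded to C and –OH → carboxylic acid.
  CH(COOCH3): pendant –COOCH3: carbonyl C bonded to C and –OCH3 → ester.
  CH(COOCH3): pendant –COOCH3: carbonyl C bonded to C and –OCH3 → ester.
  CH(CHO): pendant –CHO: carbonyl C bonded to C and H → aldehyde.
  COOCH2CH3: –C(=O)OCH2CH3: carbonyl C bonded to C and to –OEt → ester.
Ester appears at: CH(OCOCH3), CH(COOCH3), CH(COOCH3), COOCH2CH3 → 4.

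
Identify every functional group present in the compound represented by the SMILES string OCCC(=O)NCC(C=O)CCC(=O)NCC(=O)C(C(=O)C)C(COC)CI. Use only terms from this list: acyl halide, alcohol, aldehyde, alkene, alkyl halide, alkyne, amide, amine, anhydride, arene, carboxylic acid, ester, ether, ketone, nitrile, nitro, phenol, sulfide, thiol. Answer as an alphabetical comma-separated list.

alcohol, aldehyde, alkyl halide, amide, ether, ketone

Taking each segment in turn:
  HOCH2: HO– on an sp³ carbon → alcohol.
  CH2CONHCH2: –C(=O)–N– linkage → amide (the N is not an amine).
  CH(CHO): pendant –CHO: carbonyl C bonded to C and H → aldehyde.
  CH2CONHCH2: –C(=O)–N– linkage → amide (the N is not an amine).
  CO: –C(=O)– with carbon on both sides → ketone.
  CH(COCH3): pendant –COCH3: carbonyl C bonded to two carbons → ketone.
  CH(CH2OCH3): pendant –CH2OCH3: C–O–C linkage → ether.
  CH2I: halogen on an sp³ carbon → alkyl halide.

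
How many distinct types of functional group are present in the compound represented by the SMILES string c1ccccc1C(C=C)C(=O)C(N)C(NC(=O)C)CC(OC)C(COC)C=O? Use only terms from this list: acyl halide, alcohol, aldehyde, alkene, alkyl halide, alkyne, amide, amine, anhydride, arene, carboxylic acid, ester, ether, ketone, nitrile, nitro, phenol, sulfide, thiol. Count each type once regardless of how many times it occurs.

7

C6H5– phenyl ring → arene.
pendant –CH=CH2: C=C double bond → alkene.
–C(=O)– with carbon on both sides → ketone.
–NH2 on an sp³ carbon with no adjacent C=O → amine.
pendant –NHC(=O)CH3: N bonded to a carbonyl → amide (not amine).
pendant –OCH3: C–O–C with sp³ C, no adjacent C=O → ether.
pendant –CH2OCH3: C–O–C linkage → ether.
terminal –CHO: carbonyl C bonded to H and C → aldehyde.
Distinct types present: aldehyde, alkene, amide, amine, arene, ether, ketone.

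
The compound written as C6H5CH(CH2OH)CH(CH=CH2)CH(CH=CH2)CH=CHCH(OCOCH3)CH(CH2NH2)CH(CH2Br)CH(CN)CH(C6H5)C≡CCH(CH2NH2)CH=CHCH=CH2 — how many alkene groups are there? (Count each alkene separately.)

5

C6H5– phenyl ring → arene.
pendant –CH2OH on an sp³ backbone C → alcohol.
pendant –CH=CH2: C=C double bond → alkene.
pendant –CH=CH2: C=C double bond → alkene.
C=C double bond → alkene.
pendant –OC(=O)CH3: an acyloxy group → ester.
pendant –CH2NH2: N on sp³ C, no adjacent C=O → amine.
pendant –CH2X: halogen on sp³ carbon → alkyl halide.
pendant –C≡N: nitrile.
pendant –C6H5: benzene ring → arene.
C≡C triple bond → alkyne.
pendant –CH2NH2: N on sp³ C, no adjacent C=O → amine.
C=C double bond → alkene.
C=C double bond → alkene.
Alkene appears at: CH(CH=CH2), CH(CH=CH2), CH=CH, CH=CH, CH=CH2 → 5.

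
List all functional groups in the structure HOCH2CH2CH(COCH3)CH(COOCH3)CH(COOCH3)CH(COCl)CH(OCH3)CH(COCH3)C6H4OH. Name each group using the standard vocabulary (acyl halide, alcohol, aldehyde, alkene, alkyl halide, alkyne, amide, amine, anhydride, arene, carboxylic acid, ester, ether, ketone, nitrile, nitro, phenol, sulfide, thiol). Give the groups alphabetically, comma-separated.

Taking each segment in turn:
  HOCH2: HO– on an sp³ carbon → alcohol.
  CH(COCH3): pendant –COCH3: carbonyl C bonded to two carbons → ketone.
  CH(COOCH3): pendant –COOCH3: carbonyl C bonded to C and –OCH3 → ester.
  CH(COOCH3): pendant –COOCH3: carbonyl C bonded to C and –OCH3 → ester.
  CH(COCl): pendant –C(=O)X: carbonyl C bonded to C and halogen → acyl halide.
  CH(OCH3): pendant –OCH3: C–O–C with sp³ C, no adjacent C=O → ether.
  CH(COCH3): pendant –COCH3: carbonyl C bonded to two carbons → ketone.
  C6H4OH: –OH attached directly to an aromatic ring → phenol (not alcohol); the ring itself is an arene.

acyl halide, alcohol, arene, ester, ether, ketone, phenol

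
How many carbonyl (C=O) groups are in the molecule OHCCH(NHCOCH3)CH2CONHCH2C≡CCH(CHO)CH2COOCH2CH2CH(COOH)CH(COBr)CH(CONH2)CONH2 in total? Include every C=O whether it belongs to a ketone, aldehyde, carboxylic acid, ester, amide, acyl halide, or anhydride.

9

OHC: aldehyde, 1 C=O (running total 1).
CH(NHCOCH3): amide, 1 C=O (running total 2).
CH2CONHCH2: amide, 1 C=O (running total 3).
CH(CHO): aldehyde, 1 C=O (running total 4).
CH2COOCH2: ester, 1 C=O (running total 5).
CH(COOH): carboxylic acid, 1 C=O (running total 6).
CH(COBr): acyl halide, 1 C=O (running total 7).
CH(CONH2): amide, 1 C=O (running total 8).
CONH2: amide, 1 C=O (running total 9).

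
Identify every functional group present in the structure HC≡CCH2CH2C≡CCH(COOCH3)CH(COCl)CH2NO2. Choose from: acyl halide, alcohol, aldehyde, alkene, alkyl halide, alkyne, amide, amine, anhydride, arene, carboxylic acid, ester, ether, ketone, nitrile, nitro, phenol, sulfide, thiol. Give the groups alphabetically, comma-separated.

C≡C triple bond → alkyne.
C≡C triple bond → alkyne.
pendant –COOCH3: carbonyl C bonded to C and –OCH3 → ester.
pendant –C(=O)X: carbonyl C bonded to C and halogen → acyl halide.
–NO2 on carbon → nitro group.

acyl halide, alkyne, ester, nitro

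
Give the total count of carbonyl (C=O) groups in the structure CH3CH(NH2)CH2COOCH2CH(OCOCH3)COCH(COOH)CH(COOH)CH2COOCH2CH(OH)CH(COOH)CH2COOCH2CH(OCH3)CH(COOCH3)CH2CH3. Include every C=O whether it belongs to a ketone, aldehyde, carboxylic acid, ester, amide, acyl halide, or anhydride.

9

CH2COOCH2: ester, 1 C=O (running total 1).
CH(OCOCH3): ester, 1 C=O (running total 2).
CO: ketone, 1 C=O (running total 3).
CH(COOH): carboxylic acid, 1 C=O (running total 4).
CH(COOH): carboxylic acid, 1 C=O (running total 5).
CH2COOCH2: ester, 1 C=O (running total 6).
CH(COOH): carboxylic acid, 1 C=O (running total 7).
CH2COOCH2: ester, 1 C=O (running total 8).
CH(COOCH3): ester, 1 C=O (running total 9).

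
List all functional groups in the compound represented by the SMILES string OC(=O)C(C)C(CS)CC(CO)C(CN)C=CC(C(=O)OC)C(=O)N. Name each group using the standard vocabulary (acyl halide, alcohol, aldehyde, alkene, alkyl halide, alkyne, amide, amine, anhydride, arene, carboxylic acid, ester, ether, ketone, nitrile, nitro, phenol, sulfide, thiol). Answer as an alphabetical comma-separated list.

alcohol, alkene, amide, amine, carboxylic acid, ester, thiol

Working along the chain:
  HOOC: –COOH: carbonyl C bonded to –OH and C → carboxylic acid (the –OH is not a separate alcohol).
  CH(CH2SH): pendant –CH2SH → thiol.
  CH(CH2OH): pendant –CH2OH on an sp³ backbone C → alcohol.
  CH(CH2NH2): pendant –CH2NH2: N on sp³ C, no adjacent C=O → amine.
  CH=CH: C=C double bond → alkene.
  CH(COOCH3): pendant –COOCH3: carbonyl C bonded to C and –OCH3 → ester.
  CONH2: –C(=O)NH2: carbonyl C bonded to C and to N → amide (the N is not a separate amine).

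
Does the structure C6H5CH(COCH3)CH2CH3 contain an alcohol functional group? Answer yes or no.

no

Reading the structure from left to right:
  C6H5: C6H5– phenyl ring → arene.
  CH(COCH3): pendant –COCH3: carbonyl C bonded to two carbons → ketone.
The groups actually present are: arene, ketone.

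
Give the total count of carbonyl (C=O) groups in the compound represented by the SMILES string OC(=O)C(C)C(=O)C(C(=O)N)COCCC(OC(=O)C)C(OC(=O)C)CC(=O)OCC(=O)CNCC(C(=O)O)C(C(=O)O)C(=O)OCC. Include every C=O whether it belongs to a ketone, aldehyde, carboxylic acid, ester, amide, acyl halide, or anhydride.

HOOC: carboxylic acid, 1 C=O (running total 1).
CO: ketone, 1 C=O (running total 2).
CH(CONH2): amide, 1 C=O (running total 3).
CH(OCOCH3): ester, 1 C=O (running total 4).
CH(OCOCH3): ester, 1 C=O (running total 5).
CH2COOCH2: ester, 1 C=O (running total 6).
CO: ketone, 1 C=O (running total 7).
CH(COOH): carboxylic acid, 1 C=O (running total 8).
CH(COOH): carboxylic acid, 1 C=O (running total 9).
COOCH2CH3: ester, 1 C=O (running total 10).

10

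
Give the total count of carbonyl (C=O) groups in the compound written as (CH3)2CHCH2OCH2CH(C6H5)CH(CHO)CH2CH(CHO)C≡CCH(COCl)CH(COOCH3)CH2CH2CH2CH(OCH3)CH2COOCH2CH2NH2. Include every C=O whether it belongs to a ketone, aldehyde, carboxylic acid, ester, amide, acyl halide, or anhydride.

5

CH(CHO): aldehyde, 1 C=O (running total 1).
CH(CHO): aldehyde, 1 C=O (running total 2).
CH(COCl): acyl halide, 1 C=O (running total 3).
CH(COOCH3): ester, 1 C=O (running total 4).
CH2COOCH2: ester, 1 C=O (running total 5).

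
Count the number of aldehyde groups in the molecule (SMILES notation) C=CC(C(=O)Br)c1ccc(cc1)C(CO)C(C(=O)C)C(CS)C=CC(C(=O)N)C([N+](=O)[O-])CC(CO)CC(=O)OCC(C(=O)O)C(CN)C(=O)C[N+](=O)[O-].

0

C=C double bond → alkene.
pendant –C(=O)X: carbonyl C bonded to C and halogen → acyl halide.
para-disubstituted benzene ring → arene.
pendant –CH2OH on an sp³ backbone C → alcohol.
pendant –COCH3: carbonyl C bonded to two carbons → ketone.
pendant –CH2SH → thiol.
C=C double bond → alkene.
pendant –CONH2: carbonyl C bonded to C and N → amide.
–NO2 on an sp³ carbon → nitro (the N=O is not a carbonyl).
pendant –CH2OH on an sp³ backbone C → alcohol.
–C(=O)–O–C with C on the carbonyl side → ester.
pendant –COOH: carbonyl C bonded to C and –OH → carboxylic acid.
pendant –CH2NH2: N on sp³ C, no adjacent C=O → amine.
–C(=O)– with carbon on both sides → ketone.
–NO2 on carbon → nitro group.
No segment is a aldehyde: CH(COBr) is acyl halide, not aldehyde; CH(COCH3) is ketone, not aldehyde; CH2COOCH2 is ester, not aldehyde. → 0.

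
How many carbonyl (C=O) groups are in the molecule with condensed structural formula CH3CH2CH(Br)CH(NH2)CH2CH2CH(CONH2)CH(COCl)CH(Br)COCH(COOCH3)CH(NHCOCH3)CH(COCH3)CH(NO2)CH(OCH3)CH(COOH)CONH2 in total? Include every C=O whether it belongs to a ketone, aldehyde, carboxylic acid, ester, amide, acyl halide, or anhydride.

CH(CONH2): amide, 1 C=O (running total 1).
CH(COCl): acyl halide, 1 C=O (running total 2).
CO: ketone, 1 C=O (running total 3).
CH(COOCH3): ester, 1 C=O (running total 4).
CH(NHCOCH3): amide, 1 C=O (running total 5).
CH(COCH3): ketone, 1 C=O (running total 6).
CH(COOH): carboxylic acid, 1 C=O (running total 7).
CONH2: amide, 1 C=O (running total 8).

8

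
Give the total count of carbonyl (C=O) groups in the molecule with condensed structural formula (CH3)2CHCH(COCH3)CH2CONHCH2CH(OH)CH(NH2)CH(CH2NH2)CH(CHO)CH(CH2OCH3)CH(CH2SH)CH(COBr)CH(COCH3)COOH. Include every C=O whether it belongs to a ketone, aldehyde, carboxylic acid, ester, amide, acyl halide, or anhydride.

CH(COCH3): ketone, 1 C=O (running total 1).
CH2CONHCH2: amide, 1 C=O (running total 2).
CH(CHO): aldehyde, 1 C=O (running total 3).
CH(COBr): acyl halide, 1 C=O (running total 4).
CH(COCH3): ketone, 1 C=O (running total 5).
COOH: carboxylic acid, 1 C=O (running total 6).

6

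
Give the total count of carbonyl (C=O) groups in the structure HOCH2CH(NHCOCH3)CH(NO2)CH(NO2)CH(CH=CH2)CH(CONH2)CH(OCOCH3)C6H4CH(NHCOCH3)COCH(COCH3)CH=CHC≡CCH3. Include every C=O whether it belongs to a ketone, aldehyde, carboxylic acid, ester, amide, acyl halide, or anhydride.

CH(NHCOCH3): amide, 1 C=O (running total 1).
CH(CONH2): amide, 1 C=O (running total 2).
CH(OCOCH3): ester, 1 C=O (running total 3).
CH(NHCOCH3): amide, 1 C=O (running total 4).
CO: ketone, 1 C=O (running total 5).
CH(COCH3): ketone, 1 C=O (running total 6).

6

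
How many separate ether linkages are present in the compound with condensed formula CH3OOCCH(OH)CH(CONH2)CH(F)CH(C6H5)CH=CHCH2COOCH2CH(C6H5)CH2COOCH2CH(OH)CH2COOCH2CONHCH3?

Reading the structure from left to right:
  CH3OOC: CH3O–C(=O)–: carbonyl C bonded to C and to –OCH3 → ester (not ketone + ether).
  CH(OH): –OH on an sp³ carbon → alcohol (secondary).
  CH(CONH2): pendant –CONH2: carbonyl C bonded to C and N → amide.
  CH(F): halogen on an sp³ carbon → alkyl halide.
  CH(C6H5): pendant –C6H5: benzene ring → arene.
  CH=CH: C=C double bond → alkene.
  CH2COOCH2: –C(=O)–O–C with C on the carbonyl side → ester.
  CH(C6H5): pendant –C6H5: benzene ring → arene.
  CH2COOCH2: –C(=O)–O–C with C on the carbonyl side → ester.
  CH(OH): –OH on an sp³ carbon → alcohol (secondary).
  CH2COOCH2: –C(=O)–O–C with C on the carbonyl side → ester.
  CONHCH3: –C(=O)NHCH3: carbonyl C bonded to C and to N → amide (the N is not an amine).
No segment is a ether: CH3OOC is ester, not ether; CH(OH) is alcohol, not ether; CH2COOCH2 is ester, not ether. → 0.

0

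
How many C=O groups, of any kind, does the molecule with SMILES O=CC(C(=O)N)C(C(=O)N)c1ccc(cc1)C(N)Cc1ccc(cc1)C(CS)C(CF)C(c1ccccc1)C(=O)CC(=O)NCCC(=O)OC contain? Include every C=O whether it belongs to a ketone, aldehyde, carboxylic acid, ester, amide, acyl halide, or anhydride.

6

OHC: aldehyde, 1 C=O (running total 1).
CH(CONH2): amide, 1 C=O (running total 2).
CH(CONH2): amide, 1 C=O (running total 3).
CO: ketone, 1 C=O (running total 4).
CH2CONHCH2: amide, 1 C=O (running total 5).
COOCH3: ester, 1 C=O (running total 6).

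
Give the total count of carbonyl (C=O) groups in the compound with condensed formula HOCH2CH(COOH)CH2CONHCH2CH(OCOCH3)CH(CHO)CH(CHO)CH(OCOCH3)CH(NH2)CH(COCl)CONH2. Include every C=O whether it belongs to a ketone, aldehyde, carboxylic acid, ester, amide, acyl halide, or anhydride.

CH(COOH): carboxylic acid, 1 C=O (running total 1).
CH2CONHCH2: amide, 1 C=O (running total 2).
CH(OCOCH3): ester, 1 C=O (running total 3).
CH(CHO): aldehyde, 1 C=O (running total 4).
CH(CHO): aldehyde, 1 C=O (running total 5).
CH(OCOCH3): ester, 1 C=O (running total 6).
CH(COCl): acyl halide, 1 C=O (running total 7).
CONH2: amide, 1 C=O (running total 8).

8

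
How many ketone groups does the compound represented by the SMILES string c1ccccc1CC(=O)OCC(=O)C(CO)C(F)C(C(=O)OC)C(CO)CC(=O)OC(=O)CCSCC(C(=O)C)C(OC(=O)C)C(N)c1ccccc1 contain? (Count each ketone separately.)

2

C6H5– phenyl ring → arene.
–C(=O)–O–C with C on the carbonyl side → ester.
–C(=O)– with carbon on both sides → ketone.
pendant –CH2OH on an sp³ backbone C → alcohol.
halogen on an sp³ carbon → alkyl halide.
pendant –COOCH3: carbonyl C bonded to C and –OCH3 → ester.
pendant –CH2OH on an sp³ backbone C → alcohol.
two acyl groups sharing one oxygen, –C(=O)–O–C(=O)– → anhydride.
C–S–C linkage → sulfide (thioether).
pendant –COCH3: carbonyl C bonded to two carbons → ketone.
pendant –OC(=O)CH3: an acyloxy group → ester.
–NH2 on an sp³ carbon with no adjacent C=O → amine.
–C6H5 phenyl ring → arene.
Ketone appears at: CO, CH(COCH3) → 2.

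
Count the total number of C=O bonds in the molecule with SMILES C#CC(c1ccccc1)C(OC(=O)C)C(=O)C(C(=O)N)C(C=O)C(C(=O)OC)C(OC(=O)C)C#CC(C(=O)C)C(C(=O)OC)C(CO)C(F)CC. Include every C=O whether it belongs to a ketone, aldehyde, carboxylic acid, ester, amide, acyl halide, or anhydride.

8

CH(OCOCH3): ester, 1 C=O (running total 1).
CO: ketone, 1 C=O (running total 2).
CH(CONH2): amide, 1 C=O (running total 3).
CH(CHO): aldehyde, 1 C=O (running total 4).
CH(COOCH3): ester, 1 C=O (running total 5).
CH(OCOCH3): ester, 1 C=O (running total 6).
CH(COCH3): ketone, 1 C=O (running total 7).
CH(COOCH3): ester, 1 C=O (running total 8).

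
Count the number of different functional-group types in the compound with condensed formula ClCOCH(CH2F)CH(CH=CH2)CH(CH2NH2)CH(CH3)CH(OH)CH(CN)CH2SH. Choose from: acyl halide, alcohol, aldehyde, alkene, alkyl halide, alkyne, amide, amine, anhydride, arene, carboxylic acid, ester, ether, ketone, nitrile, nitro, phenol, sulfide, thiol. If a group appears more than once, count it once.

Working along the chain:
  ClCO: –C(=O)Cl: carbonyl C bonded to C and to a halogen → acyl halide (not alkyl halide).
  CH(CH2F): pendant –CH2X: halogen on sp³ carbon → alkyl halide.
  CH(CH=CH2): pendant –CH=CH2: C=C double bond → alkene.
  CH(CH2NH2): pendant –CH2NH2: N on sp³ C, no adjacent C=O → amine.
  CH(OH): –OH on an sp³ carbon → alcohol (secondary).
  CH(CN): pendant –C≡N: nitrile.
  CH2SH: –SH on an sp³ carbon → thiol.
Distinct types present: acyl halide, alcohol, alkene, alkyl halide, amine, nitrile, thiol.

7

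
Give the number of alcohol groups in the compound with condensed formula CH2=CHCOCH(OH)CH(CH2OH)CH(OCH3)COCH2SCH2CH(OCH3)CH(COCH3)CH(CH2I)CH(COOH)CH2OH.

3

C=C double bond → alkene.
–C(=O)– with carbon on both sides → ketone.
–OH on an sp³ carbon → alcohol (secondary).
pendant –CH2OH on an sp³ backbone C → alcohol.
pendant –OCH3: C–O–C with sp³ C, no adjacent C=O → ether.
–C(=O)– with carbon on both sides → ketone.
C–S–C linkage → sulfide (thioether).
pendant –OCH3: C–O–C with sp³ C, no adjacent C=O → ether.
pendant –COCH3: carbonyl C bonded to two carbons → ketone.
pendant –CH2X: halogen on sp³ carbon → alkyl halide.
pendant –COOH: carbonyl C bonded to C and –OH → carboxylic acid.
–OH on an sp³ carbon → alcohol.
Alcohol appears at: CH(OH), CH(CH2OH), CH2OH → 3.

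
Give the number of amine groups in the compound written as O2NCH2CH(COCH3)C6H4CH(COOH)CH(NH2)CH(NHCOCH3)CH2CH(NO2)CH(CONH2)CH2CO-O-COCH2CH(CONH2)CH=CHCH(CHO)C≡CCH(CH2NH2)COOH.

2

–NO2 on carbon → nitro group.
pendant –COCH3: carbonyl C bonded to two carbons → ketone.
para-disubstituted benzene ring → arene.
pendant –COOH: carbonyl C bonded to C and –OH → carboxylic acid.
–NH2 on an sp³ carbon with no adjacent C=O → amine.
pendant –NHC(=O)CH3: N bonded to a carbonyl → amide (not amine).
–NO2 on an sp³ carbon → nitro (the N=O is not a carbonyl).
pendant –CONH2: carbonyl C bonded to C and N → amide.
two acyl groups sharing one oxygen, –C(=O)–O–C(=O)– → anhydride.
pendant –CONH2: carbonyl C bonded to C and N → amide.
C=C double bond → alkene.
pendant –CHO: carbonyl C bonded to C and H → aldehyde.
C≡C triple bond → alkyne.
pendant –CH2NH2: N on sp³ C, no adjacent C=O → amine.
–COOH: carbonyl C bonded to –OH and C → carboxylic acid (the –OH is not a separate alcohol).
Amine appears at: CH(NH2), CH(CH2NH2) → 2.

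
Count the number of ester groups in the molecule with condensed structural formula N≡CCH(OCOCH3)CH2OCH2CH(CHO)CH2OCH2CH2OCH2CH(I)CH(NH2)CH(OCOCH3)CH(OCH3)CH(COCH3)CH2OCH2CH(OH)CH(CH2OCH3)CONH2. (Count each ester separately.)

2

Reading the structure from left to right:
  N≡C: N≡C–: carbon triple-bonded to nitrogen → nitrile.
  CH(OCOCH3): pendant –OC(=O)CH3: an acyloxy group → ester.
  CH2OCH2: C–O–C with sp³ carbons on both sides and no adjacent C=O → ether.
  CH(CHO): pendant –CHO: carbonyl C bonded to C and H → aldehyde.
  CH2OCH2: C–O–C with sp³ carbons on both sides and no adjacent C=O → ether.
  CH2OCH2: C–O–C with sp³ carbons on both sides and no adjacent C=O → ether.
  CH(I): halogen on an sp³ carbon → alkyl halide.
  CH(NH2): –NH2 on an sp³ carbon with no adjacent C=O → amine.
  CH(OCOCH3): pendant –OC(=O)CH3: an acyloxy group → ester.
  CH(OCH3): pendant –OCH3: C–O–C with sp³ C, no adjacent C=O → ether.
  CH(COCH3): pendant –COCH3: carbonyl C bonded to two carbons → ketone.
  CH2OCH2: C–O–C with sp³ carbons on both sides and no adjacent C=O → ether.
  CH(OH): –OH on an sp³ carbon → alcohol (secondary).
  CH(CH2OCH3): pendant –CH2OCH3: C–O–C linkage → ether.
  CONH2: –C(=O)NH2: carbonyl C bonded to C and to N → amide (the N is not a separate amine).
Ester appears at: CH(OCOCH3), CH(OCOCH3) → 2.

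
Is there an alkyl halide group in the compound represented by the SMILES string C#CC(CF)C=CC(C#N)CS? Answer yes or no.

Taking each segment in turn:
  HC≡C: C≡C triple bond → alkyne.
  CH(CH2F): pendant –CH2X: halogen on sp³ carbon → alkyl halide.
  CH=CH: C=C double bond → alkene.
  CH(CN): pendant –C≡N: nitrile.
  CH2SH: –SH on an sp³ carbon → thiol.
The CH(CH2F) segment supplies the alkyl halide: pendant –CH2X: halogen on sp³ carbon → alkyl halide.

yes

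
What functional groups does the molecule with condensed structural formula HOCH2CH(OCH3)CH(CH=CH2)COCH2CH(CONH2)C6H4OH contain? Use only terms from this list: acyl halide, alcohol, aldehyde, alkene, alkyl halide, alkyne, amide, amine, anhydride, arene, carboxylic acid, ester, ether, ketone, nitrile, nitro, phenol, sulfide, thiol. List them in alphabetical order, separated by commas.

HO– on an sp³ carbon → alcohol.
pendant –OCH3: C–O–C with sp³ C, no adjacent C=O → ether.
pendant –CH=CH2: C=C double bond → alkene.
–C(=O)– with carbon on both sides → ketone.
pendant –CONH2: carbonyl C bonded to C and N → amide.
–OH attached directly to an aromatic ring → phenol (not alcohol); the ring itself is an arene.

alcohol, alkene, amide, arene, ether, ketone, phenol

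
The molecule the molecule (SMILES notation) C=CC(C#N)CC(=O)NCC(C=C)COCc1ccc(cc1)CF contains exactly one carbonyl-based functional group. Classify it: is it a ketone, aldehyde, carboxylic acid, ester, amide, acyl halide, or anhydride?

amide

The carbonyl is in the CH2CONHCH2 segment: –C(=O)–N– linkage → amide (the N is not an amine).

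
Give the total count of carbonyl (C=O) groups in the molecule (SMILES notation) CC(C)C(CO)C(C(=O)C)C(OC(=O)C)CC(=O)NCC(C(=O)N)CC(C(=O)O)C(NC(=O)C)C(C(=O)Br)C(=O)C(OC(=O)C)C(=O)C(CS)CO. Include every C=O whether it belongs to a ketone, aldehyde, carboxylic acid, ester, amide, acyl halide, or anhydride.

10

CH(COCH3): ketone, 1 C=O (running total 1).
CH(OCOCH3): ester, 1 C=O (running total 2).
CH2CONHCH2: amide, 1 C=O (running total 3).
CH(CONH2): amide, 1 C=O (running total 4).
CH(COOH): carboxylic acid, 1 C=O (running total 5).
CH(NHCOCH3): amide, 1 C=O (running total 6).
CH(COBr): acyl halide, 1 C=O (running total 7).
CO: ketone, 1 C=O (running total 8).
CH(OCOCH3): ester, 1 C=O (running total 9).
CO: ketone, 1 C=O (running total 10).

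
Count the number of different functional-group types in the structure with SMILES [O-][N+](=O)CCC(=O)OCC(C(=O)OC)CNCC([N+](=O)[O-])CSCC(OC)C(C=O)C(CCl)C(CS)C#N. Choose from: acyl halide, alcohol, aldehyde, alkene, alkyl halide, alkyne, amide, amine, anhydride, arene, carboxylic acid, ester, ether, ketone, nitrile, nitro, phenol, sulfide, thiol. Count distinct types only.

9

–NO2 on carbon → nitro group.
–C(=O)–O–C with C on the carbonyl side → ester.
pendant –COOCH3: carbonyl C bonded to C and –OCH3 → ester.
C–N–C with sp³ carbons and no adjacent C=O → amine (secondary).
–NO2 on an sp³ carbon → nitro (the N=O is not a carbonyl).
C–S–C linkage → sulfide (thioether).
pendant –OCH3: C–O–C with sp³ C, no adjacent C=O → ether.
pendant –CHO: carbonyl C bonded to C and H → aldehyde.
pendant –CH2X: halogen on sp³ carbon → alkyl halide.
pendant –CH2SH → thiol.
–C≡N: carbon triple-bonded to nitrogen → nitrile.
Distinct types present: aldehyde, alkyl halide, amine, ester, ether, nitrile, nitro, sulfide, thiol.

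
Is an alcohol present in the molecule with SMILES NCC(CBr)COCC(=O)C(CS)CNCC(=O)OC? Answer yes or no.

Reading the structure from left to right:
  H2NCH2: –NH2 on an sp³ carbon with no adjacent C=O → amine.
  CH(CH2Br): pendant –CH2X: halogen on sp³ carbon → alkyl halide.
  CH2OCH2: C–O–C with sp³ carbons on both sides and no adjacent C=O → ether.
  CO: –C(=O)– with carbon on both sides → ketone.
  CH(CH2SH): pendant –CH2SH → thiol.
  CH2NHCH2: C–N–C with sp³ carbons and no adjacent C=O → amine (secondary).
  COOCH3: –C(=O)OCH3: carbonyl C bonded to C and to –OCH3 → ester (not ketone + ether).
The groups actually present are: alkyl halide, amine, ester, ether, ketone, thiol.

no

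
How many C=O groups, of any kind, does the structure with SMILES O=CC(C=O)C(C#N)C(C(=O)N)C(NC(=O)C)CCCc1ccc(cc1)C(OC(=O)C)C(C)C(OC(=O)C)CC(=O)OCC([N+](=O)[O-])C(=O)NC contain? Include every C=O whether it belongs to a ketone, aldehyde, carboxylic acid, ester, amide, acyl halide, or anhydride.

OHC: aldehyde, 1 C=O (running total 1).
CH(CHO): aldehyde, 1 C=O (running total 2).
CH(CONH2): amide, 1 C=O (running total 3).
CH(NHCOCH3): amide, 1 C=O (running total 4).
CH(OCOCH3): ester, 1 C=O (running total 5).
CH(OCOCH3): ester, 1 C=O (running total 6).
CH2COOCH2: ester, 1 C=O (running total 7).
CONHCH3: amide, 1 C=O (running total 8).

8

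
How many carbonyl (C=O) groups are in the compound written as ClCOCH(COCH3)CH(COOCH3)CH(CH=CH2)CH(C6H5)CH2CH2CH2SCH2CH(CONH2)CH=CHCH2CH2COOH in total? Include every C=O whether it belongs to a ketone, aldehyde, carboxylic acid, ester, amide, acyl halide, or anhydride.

ClCO: acyl halide, 1 C=O (running total 1).
CH(COCH3): ketone, 1 C=O (running total 2).
CH(COOCH3): ester, 1 C=O (running total 3).
CH(CONH2): amide, 1 C=O (running total 4).
COOH: carboxylic acid, 1 C=O (running total 5).

5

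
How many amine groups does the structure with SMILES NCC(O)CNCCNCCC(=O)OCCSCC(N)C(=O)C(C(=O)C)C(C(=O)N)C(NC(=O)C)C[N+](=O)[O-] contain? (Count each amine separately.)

–NH2 on an sp³ carbon with no adjacent C=O → amine.
–OH on an sp³ carbon → alcohol (secondary).
C–N–C with sp³ carbons and no adjacent C=O → amine (secondary).
C–N–C with sp³ carbons and no adjacent C=O → amine (secondary).
–C(=O)–O–C with C on the carbonyl side → ester.
C–S–C linkage → sulfide (thioether).
–NH2 on an sp³ carbon with no adjacent C=O → amine.
–C(=O)– with carbon on both sides → ketone.
pendant –COCH3: carbonyl C bonded to two carbons → ketone.
pendant –CONH2: carbonyl C bonded to C and N → amide.
pendant –NHC(=O)CH3: N bonded to a carbonyl → amide (not amine).
–NO2 on carbon → nitro group.
Amine appears at: H2NCH2, CH2NHCH2, CH2NHCH2, CH(NH2) → 4.

4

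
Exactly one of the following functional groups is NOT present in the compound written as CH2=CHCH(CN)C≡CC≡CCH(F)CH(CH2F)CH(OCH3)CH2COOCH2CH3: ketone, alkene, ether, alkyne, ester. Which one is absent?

alkyne: present (C≡C — C≡C triple bond → alkyne).
ester: present (COOCH2CH3 — –C(=O)OCH2CH3: carbonyl C bonded to C and to –OEt → ester).
alkene: present (CH2=CH — C=C double bond → alkene).
ether: present (CH(OCH3) — pendant –OCH3: C–O–C with sp³ C, no adjacent C=O → ether).
ketone: absent. In COOCH2CH3, the C=O is bonded to an –O–C group, which defines an ester, not a ketone.

ketone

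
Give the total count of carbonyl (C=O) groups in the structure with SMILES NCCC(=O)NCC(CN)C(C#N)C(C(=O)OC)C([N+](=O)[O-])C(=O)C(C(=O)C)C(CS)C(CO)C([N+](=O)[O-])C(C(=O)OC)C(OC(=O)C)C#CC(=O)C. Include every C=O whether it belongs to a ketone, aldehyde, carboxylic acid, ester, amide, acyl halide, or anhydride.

CH2CONHCH2: amide, 1 C=O (running total 1).
CH(COOCH3): ester, 1 C=O (running total 2).
CO: ketone, 1 C=O (running total 3).
CH(COCH3): ketone, 1 C=O (running total 4).
CH(COOCH3): ester, 1 C=O (running total 5).
CH(OCOCH3): ester, 1 C=O (running total 6).
CO: ketone, 1 C=O (running total 7).

7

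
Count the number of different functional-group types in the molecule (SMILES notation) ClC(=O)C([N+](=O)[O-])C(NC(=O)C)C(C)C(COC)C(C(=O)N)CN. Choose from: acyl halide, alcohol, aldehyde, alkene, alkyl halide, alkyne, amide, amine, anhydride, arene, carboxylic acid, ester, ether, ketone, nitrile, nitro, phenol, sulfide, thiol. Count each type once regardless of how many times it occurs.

5

Taking each segment in turn:
  ClCO: –C(=O)Cl: carbonyl C bonded to C and to a halogen → acyl halide (not alkyl halide).
  CH(NO2): –NO2 on an sp³ carbon → nitro (the N=O is not a carbonyl).
  CH(NHCOCH3): pendant –NHC(=O)CH3: N bonded to a carbonyl → amide (not amine).
  CH(CH2OCH3): pendant –CH2OCH3: C–O–C linkage → ether.
  CH(CONH2): pendant –CONH2: carbonyl C bonded to C and N → amide.
  CH2NH2: –NH2 on an sp³ carbon with no adjacent C=O → amine.
Distinct types present: acyl halide, amide, amine, ether, nitro.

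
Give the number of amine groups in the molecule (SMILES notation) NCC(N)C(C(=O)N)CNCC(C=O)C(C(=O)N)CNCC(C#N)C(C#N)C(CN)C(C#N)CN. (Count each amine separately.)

–NH2 on an sp³ carbon with no adjacent C=O → amine.
–NH2 on an sp³ carbon with no adjacent C=O → amine.
pendant –CONH2: carbonyl C bonded to C and N → amide.
C–N–C with sp³ carbons and no adjacent C=O → amine (secondary).
pendant –CHO: carbonyl C bonded to C and H → aldehyde.
pendant –CONH2: carbonyl C bonded to C and N → amide.
C–N–C with sp³ carbons and no adjacent C=O → amine (secondary).
pendant –C≡N: nitrile.
pendant –C≡N: nitrile.
pendant –CH2NH2: N on sp³ C, no adjacent C=O → amine.
pendant –C≡N: nitrile.
–NH2 on an sp³ carbon with no adjacent C=O → amine.
Amine appears at: H2NCH2, CH(NH2), CH2NHCH2, CH2NHCH2, CH(CH2NH2), CH2NH2 → 6.

6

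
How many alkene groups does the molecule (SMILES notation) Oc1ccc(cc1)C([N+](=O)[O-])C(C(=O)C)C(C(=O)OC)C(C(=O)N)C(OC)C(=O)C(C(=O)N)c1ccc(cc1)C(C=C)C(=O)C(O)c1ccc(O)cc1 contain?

1

Taking each segment in turn:
  HOC6H4: –OH attached directly to an aromatic ring → phenol (not alcohol); the ring itself is an arene.
  CH(NO2): –NO2 on an sp³ carbon → nitro (the N=O is not a carbonyl).
  CH(COCH3): pendant –COCH3: carbonyl C bonded to two carbons → ketone.
  CH(COOCH3): pendant –COOCH3: carbonyl C bonded to C and –OCH3 → ester.
  CH(CONH2): pendant –CONH2: carbonyl C bonded to C and N → amide.
  CH(OCH3): pendant –OCH3: C–O–C with sp³ C, no adjacent C=O → ether.
  CO: –C(=O)– with carbon on both sides → ketone.
  CH(CONH2): pendant –CONH2: carbonyl C bonded to C and N → amide.
  C6H4: para-disubstituted benzene ring → arene.
  CH(CH=CH2): pendant –CH=CH2: C=C double bond → alkene.
  CO: –C(=O)– with carbon on both sides → ketone.
  CH(OH): –OH on an sp³ carbon → alcohol (secondary).
  C6H4OH: –OH attached directly to an aromatic ring → phenol (not alcohol); the ring itself is an arene.
Alkene appears at: CH(CH=CH2) → 1.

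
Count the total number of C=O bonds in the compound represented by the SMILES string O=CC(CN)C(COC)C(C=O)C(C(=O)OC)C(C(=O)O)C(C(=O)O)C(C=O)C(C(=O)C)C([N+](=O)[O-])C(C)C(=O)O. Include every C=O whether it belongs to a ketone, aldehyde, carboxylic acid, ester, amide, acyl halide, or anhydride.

OHC: aldehyde, 1 C=O (running total 1).
CH(CHO): aldehyde, 1 C=O (running total 2).
CH(COOCH3): ester, 1 C=O (running total 3).
CH(COOH): carboxylic acid, 1 C=O (running total 4).
CH(COOH): carboxylic acid, 1 C=O (running total 5).
CH(CHO): aldehyde, 1 C=O (running total 6).
CH(COCH3): ketone, 1 C=O (running total 7).
COOH: carboxylic acid, 1 C=O (running total 8).

8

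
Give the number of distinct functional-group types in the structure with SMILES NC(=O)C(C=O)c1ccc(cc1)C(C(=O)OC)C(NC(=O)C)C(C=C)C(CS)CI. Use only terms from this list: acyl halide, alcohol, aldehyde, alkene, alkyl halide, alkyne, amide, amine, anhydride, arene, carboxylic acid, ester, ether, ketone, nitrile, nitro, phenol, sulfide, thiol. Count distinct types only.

Working along the chain:
  H2NCO: –C(=O)NH2: carbonyl C bonded to C and to N → amide (the N is not a separate amine).
  CH(CHO): pendant –CHO: carbonyl C bonded to C and H → aldehyde.
  C6H4: para-disubstituted benzene ring → arene.
  CH(COOCH3): pendant –COOCH3: carbonyl C bonded to C and –OCH3 → ester.
  CH(NHCOCH3): pendant –NHC(=O)CH3: N bonded to a carbonyl → amide (not amine).
  CH(CH=CH2): pendant –CH=CH2: C=C double bond → alkene.
  CH(CH2SH): pendant –CH2SH → thiol.
  CH2I: halogen on an sp³ carbon → alkyl halide.
Distinct types present: aldehyde, alkene, alkyl halide, amide, arene, ester, thiol.

7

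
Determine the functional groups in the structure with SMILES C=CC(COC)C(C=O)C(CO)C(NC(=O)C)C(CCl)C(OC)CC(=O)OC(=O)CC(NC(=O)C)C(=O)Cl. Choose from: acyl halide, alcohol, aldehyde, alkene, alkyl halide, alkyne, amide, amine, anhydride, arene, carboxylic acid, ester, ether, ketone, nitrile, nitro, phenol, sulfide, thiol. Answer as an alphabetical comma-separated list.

acyl halide, alcohol, aldehyde, alkene, alkyl halide, amide, anhydride, ether

Taking each segment in turn:
  CH2=CH: C=C double bond → alkene.
  CH(CH2OCH3): pendant –CH2OCH3: C–O–C linkage → ether.
  CH(CHO): pendant –CHO: carbonyl C bonded to C and H → aldehyde.
  CH(CH2OH): pendant –CH2OH on an sp³ backbone C → alcohol.
  CH(NHCOCH3): pendant –NHC(=O)CH3: N bonded to a carbonyl → amide (not amine).
  CH(CH2Cl): pendant –CH2X: halogen on sp³ carbon → alkyl halide.
  CH(OCH3): pendant –OCH3: C–O–C with sp³ C, no adjacent C=O → ether.
  CH2CO-O-COCH2: two acyl groups sharing one oxygen, –C(=O)–O–C(=O)– → anhydride.
  CH(NHCOCH3): pendant –NHC(=O)CH3: N bonded to a carbonyl → amide (not amine).
  COCl: –C(=O)Cl: carbonyl C bonded to C and to a halogen → acyl halide (not alkyl halide).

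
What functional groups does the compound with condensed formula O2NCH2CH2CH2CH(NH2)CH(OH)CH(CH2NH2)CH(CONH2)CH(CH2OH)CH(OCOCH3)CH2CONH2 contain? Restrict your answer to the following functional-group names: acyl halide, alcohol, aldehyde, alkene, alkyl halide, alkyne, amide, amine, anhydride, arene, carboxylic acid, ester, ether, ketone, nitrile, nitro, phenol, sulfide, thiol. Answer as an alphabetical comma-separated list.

–NO2 on carbon → nitro group.
–NH2 on an sp³ carbon with no adjacent C=O → amine.
–OH on an sp³ carbon → alcohol (secondary).
pendant –CH2NH2: N on sp³ C, no adjacent C=O → amine.
pendant –CONH2: carbonyl C bonded to C and N → amide.
pendant –CH2OH on an sp³ backbone C → alcohol.
pendant –OC(=O)CH3: an acyloxy group → ester.
–C(=O)NH2: carbonyl C bonded to C and to N → amide (the N is not a separate amine).

alcohol, amide, amine, ester, nitro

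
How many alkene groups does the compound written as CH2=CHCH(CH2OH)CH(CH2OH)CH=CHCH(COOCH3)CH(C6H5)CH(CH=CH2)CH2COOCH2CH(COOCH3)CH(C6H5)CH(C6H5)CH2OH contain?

Reading the structure from left to right:
  CH2=CH: C=C double bond → alkene.
  CH(CH2OH): pendant –CH2OH on an sp³ backbone C → alcohol.
  CH(CH2OH): pendant –CH2OH on an sp³ backbone C → alcohol.
  CH=CH: C=C double bond → alkene.
  CH(COOCH3): pendant –COOCH3: carbonyl C bonded to C and –OCH3 → ester.
  CH(C6H5): pendant –C6H5: benzene ring → arene.
  CH(CH=CH2): pendant –CH=CH2: C=C double bond → alkene.
  CH2COOCH2: –C(=O)–O–C with C on the carbonyl side → ester.
  CH(COOCH3): pendant –COOCH3: carbonyl C bonded to C and –OCH3 → ester.
  CH(C6H5): pendant –C6H5: benzene ring → arene.
  CH(C6H5): pendant –C6H5: benzene ring → arene.
  CH2OH: –OH on an sp³ carbon → alcohol.
Alkene appears at: CH2=CH, CH=CH, CH(CH=CH2) → 3.

3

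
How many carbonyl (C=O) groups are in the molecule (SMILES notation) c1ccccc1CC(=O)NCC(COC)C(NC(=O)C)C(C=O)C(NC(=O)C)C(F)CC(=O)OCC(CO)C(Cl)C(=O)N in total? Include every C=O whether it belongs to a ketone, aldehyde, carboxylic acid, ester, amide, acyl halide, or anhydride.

6

CH2CONHCH2: amide, 1 C=O (running total 1).
CH(NHCOCH3): amide, 1 C=O (running total 2).
CH(CHO): aldehyde, 1 C=O (running total 3).
CH(NHCOCH3): amide, 1 C=O (running total 4).
CH2COOCH2: ester, 1 C=O (running total 5).
CONH2: amide, 1 C=O (running total 6).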